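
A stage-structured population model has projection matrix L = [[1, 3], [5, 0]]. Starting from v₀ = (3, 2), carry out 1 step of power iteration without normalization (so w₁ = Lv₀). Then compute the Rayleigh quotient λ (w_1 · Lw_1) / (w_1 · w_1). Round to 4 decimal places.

w1 = Lv₀ = (1·3 + 3·2; 5·3 + 0·2) = (9, 15)
Lw1 = (54, 45)
w1·Lw1 = 9·54 + 15·45 = 1161; w1·w1 = 9·9 + 15·15 = 306
λ ≈ 1161/306 = 3.7941

3.7941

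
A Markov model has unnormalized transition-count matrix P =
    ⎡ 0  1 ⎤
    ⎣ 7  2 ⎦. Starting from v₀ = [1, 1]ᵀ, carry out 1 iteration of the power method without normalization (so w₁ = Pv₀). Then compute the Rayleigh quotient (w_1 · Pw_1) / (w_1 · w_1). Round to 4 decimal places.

2.8537

w1 = Pv₀ = (0·1 + 1·1; 7·1 + 2·1) = (1, 9)
Pw1 = (9, 25)
w1·Pw1 = 1·9 + 9·25 = 234; w1·w1 = 1·1 + 9·9 = 82
λ ≈ 234/82 = 2.8537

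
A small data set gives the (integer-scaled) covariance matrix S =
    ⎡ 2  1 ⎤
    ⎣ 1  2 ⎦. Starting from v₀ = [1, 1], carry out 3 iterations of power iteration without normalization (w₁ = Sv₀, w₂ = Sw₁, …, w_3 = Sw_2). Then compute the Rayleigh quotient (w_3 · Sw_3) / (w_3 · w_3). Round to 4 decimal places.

3.0000

w1 = Sv₀ = (2·1 + 1·1; 1·1 + 2·1) = (3, 3)
w2 = Sw1 = (2·3 + 1·3; 1·3 + 2·3) = (9, 9)
w3 = Sw2 = (27, 27)
Sw3 = (81, 81)
w3·Sw3 = 27·81 + 27·81 = 4374; w3·w3 = 27·27 + 27·27 = 1458
λ ≈ 4374/1458 = 3.0000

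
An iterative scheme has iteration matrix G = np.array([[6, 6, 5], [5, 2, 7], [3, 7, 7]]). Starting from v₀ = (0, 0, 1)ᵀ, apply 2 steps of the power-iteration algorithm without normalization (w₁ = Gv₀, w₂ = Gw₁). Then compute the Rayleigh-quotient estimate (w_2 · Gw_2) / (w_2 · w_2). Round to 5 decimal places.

16.05297

w1 = Gv₀ = (5, 7, 7)
w2 = Gw1 = (107, 88, 113)
Gw2 = (1735, 1502, 1728)
w2·Gw2 = 107·1735 + 88·1502 + 113·1728 = 513085; w2·w2 = 107·107 + 88·88 + 113·113 = 31962
λ ≈ 513085/31962 = 16.05297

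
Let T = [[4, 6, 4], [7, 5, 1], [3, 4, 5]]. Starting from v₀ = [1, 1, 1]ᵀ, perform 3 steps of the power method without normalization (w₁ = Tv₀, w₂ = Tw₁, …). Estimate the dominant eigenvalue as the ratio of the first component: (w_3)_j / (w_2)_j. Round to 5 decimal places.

w1 = Tv₀ = (4·1 + 6·1 + 4·1; 7·1 + 5·1 + 1·1; 3·1 + 4·1 + 5·1) = (14, 13, 12)
w2 = Tw1 = (4·14 + 6·13 + 4·12; 7·14 + 5·13 + 1·12; 3·14 + 4·13 + 5·12) = (182, 175, 154)
w3 = Tw2 = (2394, 2303, 2016)
Ratio at component: 2394 / 182 = 13.15385

13.15385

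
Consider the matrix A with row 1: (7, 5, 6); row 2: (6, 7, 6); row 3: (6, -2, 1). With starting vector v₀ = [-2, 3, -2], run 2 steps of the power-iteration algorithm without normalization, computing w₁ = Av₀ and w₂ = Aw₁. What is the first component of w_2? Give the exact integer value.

-212

w1 = Av₀ = (-11, -3, -20)
w2 = Aw1 = (-212, -207, -80)
The requested component of w2 is -212.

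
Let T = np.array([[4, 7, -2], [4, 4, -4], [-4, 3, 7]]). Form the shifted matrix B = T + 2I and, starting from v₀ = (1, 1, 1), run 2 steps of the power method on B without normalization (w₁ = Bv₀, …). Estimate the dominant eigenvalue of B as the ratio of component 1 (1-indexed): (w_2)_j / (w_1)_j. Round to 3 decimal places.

B = T + 2I has rows (6, 7, -2); (4, 6, -4); (-4, 3, 9)
w1 = Bv₀ = (11, 6, 8)
w2 = Bw1 = (92, 48, 46)
Ratio: 92/11 = 8.364

8.364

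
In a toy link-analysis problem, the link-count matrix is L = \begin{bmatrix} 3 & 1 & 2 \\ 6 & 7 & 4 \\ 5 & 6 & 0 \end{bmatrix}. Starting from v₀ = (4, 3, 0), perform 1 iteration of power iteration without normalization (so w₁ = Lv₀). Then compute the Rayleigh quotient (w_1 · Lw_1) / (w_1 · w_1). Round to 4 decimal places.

w1 = Lv₀ = (3·4 + 1·3 + 2·0; 6·4 + 7·3 + 4·0; 5·4 + 6·3 + 0·0) = (15, 45, 38)
Lw1 = (166, 557, 345)
w1·Lw1 = 15·166 + 45·557 + 38·345 = 40665; w1·w1 = 15·15 + 45·45 + 38·38 = 3694
λ ≈ 40665/3694 = 11.0084

λ ≈ 11.0084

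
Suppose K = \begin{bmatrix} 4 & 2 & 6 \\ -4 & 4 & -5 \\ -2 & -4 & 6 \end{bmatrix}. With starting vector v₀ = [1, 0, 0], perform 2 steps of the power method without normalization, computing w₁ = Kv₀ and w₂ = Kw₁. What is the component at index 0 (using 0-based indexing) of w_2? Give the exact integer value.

w1 = Kv₀ = (4, -4, -2)
w2 = Kw1 = (-4, -22, -4)
The requested component of w2 is -4.

-4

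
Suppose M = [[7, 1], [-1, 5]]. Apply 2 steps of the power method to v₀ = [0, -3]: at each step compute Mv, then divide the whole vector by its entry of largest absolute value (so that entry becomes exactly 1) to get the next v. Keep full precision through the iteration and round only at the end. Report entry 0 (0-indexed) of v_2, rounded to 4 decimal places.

0.5000

Mv0 = (-3.00000, -15.00000); divide by -15.00000 → v1 = (0.20000, 1.00000)
Mv1 = (2.40000, 4.80000); divide by 4.80000 → v2 = (0.50000, 1.00000)
Requested entry of v2: -36/-72 = 0.5000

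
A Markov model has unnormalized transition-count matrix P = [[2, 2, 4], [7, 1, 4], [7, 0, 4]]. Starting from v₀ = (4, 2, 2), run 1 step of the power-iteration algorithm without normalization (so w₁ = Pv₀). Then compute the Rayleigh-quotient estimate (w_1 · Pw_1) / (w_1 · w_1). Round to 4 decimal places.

8.8089

w1 = Pv₀ = (2·4 + 2·2 + 4·2; 7·4 + 1·2 + 4·2; 7·4 + 0·2 + 4·2) = (20, 38, 36)
Pw1 = (260, 322, 284)
w1·Pw1 = 20·260 + 38·322 + 36·284 = 27660; w1·w1 = 20·20 + 38·38 + 36·36 = 3140
λ ≈ 27660/3140 = 8.8089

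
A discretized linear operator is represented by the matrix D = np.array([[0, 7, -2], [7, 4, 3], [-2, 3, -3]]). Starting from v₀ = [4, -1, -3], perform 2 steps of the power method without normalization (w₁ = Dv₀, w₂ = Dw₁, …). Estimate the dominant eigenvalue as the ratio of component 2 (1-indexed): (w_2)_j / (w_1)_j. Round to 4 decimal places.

λ ≈ 3.1333

w1 = Dv₀ = (-1, 15, -2)
w2 = Dw1 = (109, 47, 53)
Ratio at component: 47 / 15 = 3.1333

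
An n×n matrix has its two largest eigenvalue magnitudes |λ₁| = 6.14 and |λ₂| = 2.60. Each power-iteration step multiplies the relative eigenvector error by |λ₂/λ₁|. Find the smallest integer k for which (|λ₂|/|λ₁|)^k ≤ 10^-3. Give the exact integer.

9

|λ₂/λ₁| = 2.60/6.14 = 0.42345
Need k ≥ ln(10^-3) / ln(0.42345) = -6.9078 / -0.8593 ≈ 8.039
Smallest integer k satisfying the bound: 9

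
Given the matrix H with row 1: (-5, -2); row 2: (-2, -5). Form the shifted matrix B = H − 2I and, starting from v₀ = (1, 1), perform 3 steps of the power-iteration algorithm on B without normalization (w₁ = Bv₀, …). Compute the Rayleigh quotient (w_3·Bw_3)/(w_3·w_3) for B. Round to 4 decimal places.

-9.0000

B = H − 2I has rows (-7, -2); (-2, -7)
w1 = Bv₀ = (-9, -9)
w2 = Bw1 = (81, 81)
w3 = Bw2 = (-729, -729)
Bw3 = (6561, 6561)
w3·Bw3 = -9565938; w3·w3 = 1062882; μ ≈ -9565938/1062882 = -9.0000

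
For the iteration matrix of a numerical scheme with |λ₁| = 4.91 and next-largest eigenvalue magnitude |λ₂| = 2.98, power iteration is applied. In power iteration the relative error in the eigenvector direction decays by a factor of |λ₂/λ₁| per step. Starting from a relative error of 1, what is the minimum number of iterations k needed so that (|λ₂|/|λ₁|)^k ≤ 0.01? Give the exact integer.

10

|λ₂/λ₁| = 2.98/4.91 = 0.60692
Need k ≥ ln(0.01) / ln(0.60692) = -4.6052 / -0.4994 ≈ 9.222
Smallest integer k satisfying the bound: 10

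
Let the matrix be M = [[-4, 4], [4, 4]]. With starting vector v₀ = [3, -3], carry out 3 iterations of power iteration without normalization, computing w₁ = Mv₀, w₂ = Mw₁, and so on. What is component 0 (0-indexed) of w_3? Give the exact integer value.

-768

w1 = Mv₀ = ((-4)·3 + 4·(-3); 4·3 + 4·(-3)) = (-24, 0)
w2 = Mw1 = ((-4)·(-24) + 4·0; 4·(-24) + 4·0) = (96, -96)
w3 = Mw2 = (-768, 0)
The requested component of w3 is -768.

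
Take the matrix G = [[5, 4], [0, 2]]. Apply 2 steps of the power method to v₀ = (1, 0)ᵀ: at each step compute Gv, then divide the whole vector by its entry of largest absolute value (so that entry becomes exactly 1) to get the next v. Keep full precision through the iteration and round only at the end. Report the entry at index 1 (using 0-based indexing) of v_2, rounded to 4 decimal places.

0.0000

Gv0 = (5.00000, 0.00000); divide by 5.00000 → v1 = (1.00000, 0.00000)
Gv1 = (5.00000, 0.00000); divide by 5.00000 → v2 = (1.00000, 0.00000)
Requested entry of v2: 0/25 = 0.0000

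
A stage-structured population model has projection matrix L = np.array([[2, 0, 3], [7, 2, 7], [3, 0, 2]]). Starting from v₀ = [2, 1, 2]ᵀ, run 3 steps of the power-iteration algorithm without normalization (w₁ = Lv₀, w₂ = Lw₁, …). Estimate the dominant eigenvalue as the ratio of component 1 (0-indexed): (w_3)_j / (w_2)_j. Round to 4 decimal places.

w1 = Lv₀ = (2·2 + 0·1 + 3·2; 7·2 + 2·1 + 7·2; 3·2 + 0·1 + 2·2) = (10, 30, 10)
w2 = Lw1 = (2·10 + 0·30 + 3·10; 7·10 + 2·30 + 7·10; 3·10 + 0·30 + 2·10) = (50, 200, 50)
w3 = Lw2 = (250, 1100, 250)
Ratio at component: 1100 / 200 = 5.5000

λ ≈ 5.5000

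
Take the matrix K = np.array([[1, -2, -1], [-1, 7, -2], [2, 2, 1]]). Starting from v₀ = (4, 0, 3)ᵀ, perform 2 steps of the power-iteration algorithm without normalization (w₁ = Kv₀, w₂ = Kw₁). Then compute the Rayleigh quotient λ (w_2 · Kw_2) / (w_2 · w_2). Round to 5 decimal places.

7.20755

w1 = Kv₀ = (1, -10, 11)
w2 = Kw1 = (10, -93, -7)
Kw2 = (203, -647, -173)
w2·Kw2 = 10·203 + (-93)·(-647) + (-7)·(-173) = 63412; w2·w2 = 10·10 + (-93)·(-93) + (-7)·(-7) = 8798
λ ≈ 63412/8798 = 7.20755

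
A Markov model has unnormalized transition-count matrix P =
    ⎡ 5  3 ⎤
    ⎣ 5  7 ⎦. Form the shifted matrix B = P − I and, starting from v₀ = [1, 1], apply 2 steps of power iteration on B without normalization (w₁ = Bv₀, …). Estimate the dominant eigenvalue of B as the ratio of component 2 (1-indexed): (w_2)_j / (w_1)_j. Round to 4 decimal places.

B = P − I has rows (4, 3); (5, 6)
w1 = Bv₀ = (4·1 + 3·1; 5·1 + 6·1) = (7, 11)
w2 = Bw1 = (4·7 + 3·11; 5·7 + 6·11) = (61, 101)
Ratio: 101/11 = 9.1818

μ ≈ 9.1818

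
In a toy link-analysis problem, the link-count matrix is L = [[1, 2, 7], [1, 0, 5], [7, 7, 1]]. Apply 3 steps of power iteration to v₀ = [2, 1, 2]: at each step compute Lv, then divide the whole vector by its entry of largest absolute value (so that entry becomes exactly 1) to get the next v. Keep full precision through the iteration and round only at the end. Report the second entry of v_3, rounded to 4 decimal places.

Lv0 = (18.00000, 12.00000, 23.00000); divide by 23.00000 → v1 = (0.78261, 0.52174, 1.00000)
Lv1 = (8.82609, 5.78261, 10.13043); divide by 10.13043 → v2 = (0.87124, 0.57082, 1.00000)
Lv2 = (9.01288, 5.87124, 11.09442); divide by 11.09442 → v3 = (0.81238, 0.52921, 1.00000)
Requested entry of v3: 1368/2585 = 0.5292

0.5292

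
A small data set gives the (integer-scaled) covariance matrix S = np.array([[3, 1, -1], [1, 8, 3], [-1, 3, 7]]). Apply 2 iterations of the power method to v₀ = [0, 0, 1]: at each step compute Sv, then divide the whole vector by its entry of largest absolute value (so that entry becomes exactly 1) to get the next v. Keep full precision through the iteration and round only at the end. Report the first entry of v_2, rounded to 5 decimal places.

Sv0 = (-1.000000, 3.000000, 7.000000); divide by 7.000000 → v1 = (-0.142857, 0.428571, 1.000000)
Sv1 = (-1.000000, 6.285714, 8.428571); divide by 8.428571 → v2 = (-0.118644, 0.745763, 1.000000)
Requested entry of v2: -7/59 = -0.11864

-0.11864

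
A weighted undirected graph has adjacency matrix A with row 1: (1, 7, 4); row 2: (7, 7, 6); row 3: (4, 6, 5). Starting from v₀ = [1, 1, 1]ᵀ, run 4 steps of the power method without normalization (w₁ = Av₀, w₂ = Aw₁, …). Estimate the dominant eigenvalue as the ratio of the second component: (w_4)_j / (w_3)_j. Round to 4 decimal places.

λ ≈ 16.2132

w1 = Av₀ = (12, 20, 15)
w2 = Aw1 = (212, 314, 243)
w3 = Aw2 = (3382, 5140, 3947)
w4 = Aw3 = (55150, 83336, 64103)
Ratio at component: 83336 / 5140 = 16.2132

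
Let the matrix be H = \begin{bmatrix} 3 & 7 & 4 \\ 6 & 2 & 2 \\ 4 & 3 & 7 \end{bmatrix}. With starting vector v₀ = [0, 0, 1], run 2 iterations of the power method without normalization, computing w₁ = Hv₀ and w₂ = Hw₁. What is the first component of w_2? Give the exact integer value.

w1 = Hv₀ = (3·0 + 7·0 + 4·1; 6·0 + 2·0 + 2·1; 4·0 + 3·0 + 7·1) = (4, 2, 7)
w2 = Hw1 = (3·4 + 7·2 + 4·7; 6·4 + 2·2 + 2·7; 4·4 + 3·2 + 7·7) = (54, 42, 71)
The requested component of w2 is 54.

54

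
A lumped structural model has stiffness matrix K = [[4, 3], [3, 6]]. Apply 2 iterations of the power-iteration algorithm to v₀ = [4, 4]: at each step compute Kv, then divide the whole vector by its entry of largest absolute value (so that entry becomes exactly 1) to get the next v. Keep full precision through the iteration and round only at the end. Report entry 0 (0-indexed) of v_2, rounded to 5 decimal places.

0.73333

Kv0 = (28.000000, 36.000000); divide by 36.000000 → v1 = (0.777778, 1.000000)
Kv1 = (6.111111, 8.333333); divide by 8.333333 → v2 = (0.733333, 1.000000)
Requested entry of v2: 220/300 = 0.73333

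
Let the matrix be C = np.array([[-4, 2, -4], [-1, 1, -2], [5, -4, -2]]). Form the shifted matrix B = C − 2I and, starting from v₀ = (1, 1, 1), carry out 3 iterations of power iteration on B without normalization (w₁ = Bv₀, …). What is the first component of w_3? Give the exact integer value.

-228

B = C − 2I has rows (-6, 2, -4); (-1, -1, -2); (5, -4, -4)
w1 = Bv₀ = (-8, -4, -3)
w2 = Bw1 = (52, 18, -12)
w3 = Bw2 = (-228, -46, 236)
Requested component of w3: -228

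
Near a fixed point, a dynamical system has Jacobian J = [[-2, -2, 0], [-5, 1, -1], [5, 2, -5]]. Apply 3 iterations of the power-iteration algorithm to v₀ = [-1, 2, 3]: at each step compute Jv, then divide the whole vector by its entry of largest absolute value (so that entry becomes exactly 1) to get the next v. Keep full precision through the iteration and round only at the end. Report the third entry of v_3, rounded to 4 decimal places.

Jv0 = (-2.00000, 4.00000, -16.00000); divide by -16.00000 → v1 = (0.12500, -0.25000, 1.00000)
Jv1 = (0.25000, -1.87500, -4.87500); divide by -4.87500 → v2 = (-0.05128, 0.38462, 1.00000)
Jv2 = (-0.66667, -0.35897, -4.48718); divide by -4.48718 → v3 = (0.14857, 0.08000, 1.00000)
Requested entry of v3: -350/-350 = 1.0000

1.0000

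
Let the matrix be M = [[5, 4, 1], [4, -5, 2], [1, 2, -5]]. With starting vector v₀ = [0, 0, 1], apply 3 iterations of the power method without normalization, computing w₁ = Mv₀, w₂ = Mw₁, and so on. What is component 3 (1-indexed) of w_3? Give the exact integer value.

w1 = Mv₀ = (1, 2, -5)
w2 = Mw1 = (8, -16, 30)
w3 = Mw2 = (6, 172, -174)
The requested component of w3 is -174.

-174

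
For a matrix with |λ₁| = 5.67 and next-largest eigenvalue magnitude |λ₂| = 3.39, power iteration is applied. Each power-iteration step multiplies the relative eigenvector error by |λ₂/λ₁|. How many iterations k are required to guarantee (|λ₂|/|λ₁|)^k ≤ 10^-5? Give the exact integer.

23

|λ₂/λ₁| = 3.39/5.67 = 0.59788
Need k ≥ ln(10^-5) / ln(0.59788) = -11.5129 / -0.5144 ≈ 22.383
Smallest integer k satisfying the bound: 23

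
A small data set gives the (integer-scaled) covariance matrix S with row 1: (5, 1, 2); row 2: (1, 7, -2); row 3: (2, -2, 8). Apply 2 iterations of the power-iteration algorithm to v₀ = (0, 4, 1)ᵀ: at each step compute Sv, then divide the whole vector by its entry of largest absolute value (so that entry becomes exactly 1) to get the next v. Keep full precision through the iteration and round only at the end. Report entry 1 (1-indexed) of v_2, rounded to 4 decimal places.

Sv0 = (6.00000, 26.00000, 0.00000); divide by 26.00000 → v1 = (0.23077, 1.00000, 0.00000)
Sv1 = (2.15385, 7.23077, -1.53846); divide by 7.23077 → v2 = (0.29787, 1.00000, -0.21277)
Requested entry of v2: 56/188 = 0.2979

0.2979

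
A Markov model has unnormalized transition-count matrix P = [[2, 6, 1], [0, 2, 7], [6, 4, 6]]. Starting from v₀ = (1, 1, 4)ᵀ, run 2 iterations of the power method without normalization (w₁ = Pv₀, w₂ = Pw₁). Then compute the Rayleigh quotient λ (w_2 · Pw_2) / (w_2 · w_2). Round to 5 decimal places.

11.96027

w1 = Pv₀ = (2·1 + 6·1 + 1·4; 0·1 + 2·1 + 7·4; 6·1 + 4·1 + 6·4) = (12, 30, 34)
w2 = Pw1 = (2·12 + 6·30 + 1·34; 0·12 + 2·30 + 7·34; 6·12 + 4·30 + 6·34) = (238, 298, 396)
Pw2 = (2660, 3368, 4996)
w2·Pw2 = 238·2660 + 298·3368 + 396·4996 = 3615160; w2·w2 = 238·238 + 298·298 + 396·396 = 302264
λ ≈ 3615160/302264 = 11.96027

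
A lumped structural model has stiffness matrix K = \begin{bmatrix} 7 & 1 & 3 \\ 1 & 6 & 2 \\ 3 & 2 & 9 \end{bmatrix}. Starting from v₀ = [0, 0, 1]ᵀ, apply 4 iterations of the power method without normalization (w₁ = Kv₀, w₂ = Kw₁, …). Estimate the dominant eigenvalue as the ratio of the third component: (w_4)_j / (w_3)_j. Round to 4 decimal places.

w1 = Kv₀ = (7·0 + 1·0 + 3·1; 1·0 + 6·0 + 2·1; 3·0 + 2·0 + 9·1) = (3, 2, 9)
w2 = Kw1 = (7·3 + 1·2 + 3·9; 1·3 + 6·2 + 2·9; 3·3 + 2·2 + 9·9) = (50, 33, 94)
w3 = Kw2 = (665, 436, 1062)
w4 = Kw3 = (8277, 5405, 12425)
Ratio at component: 12425 / 1062 = 11.6996

λ ≈ 11.6996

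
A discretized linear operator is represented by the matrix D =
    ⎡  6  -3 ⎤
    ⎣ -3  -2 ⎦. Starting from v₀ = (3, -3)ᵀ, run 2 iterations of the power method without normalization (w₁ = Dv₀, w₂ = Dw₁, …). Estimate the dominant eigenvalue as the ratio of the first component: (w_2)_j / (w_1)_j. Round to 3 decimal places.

6.333

w1 = Dv₀ = (6·3 + (-3)·(-3); (-3)·3 + (-2)·(-3)) = (27, -3)
w2 = Dw1 = (6·27 + (-3)·(-3); (-3)·27 + (-2)·(-3)) = (171, -75)
Ratio at component: 171 / 27 = 6.333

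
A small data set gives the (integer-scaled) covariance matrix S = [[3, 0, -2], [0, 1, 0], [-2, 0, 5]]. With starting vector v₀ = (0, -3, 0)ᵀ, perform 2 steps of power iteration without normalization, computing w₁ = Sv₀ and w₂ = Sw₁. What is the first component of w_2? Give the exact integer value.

w1 = Sv₀ = (3·0 + 0·(-3) + (-2)·0; 0·0 + 1·(-3) + 0·0; (-2)·0 + 0·(-3) + 5·0) = (0, -3, 0)
w2 = Sw1 = (3·0 + 0·(-3) + (-2)·0; 0·0 + 1·(-3) + 0·0; (-2)·0 + 0·(-3) + 5·0) = (0, -3, 0)
The requested component of w2 is 0.

0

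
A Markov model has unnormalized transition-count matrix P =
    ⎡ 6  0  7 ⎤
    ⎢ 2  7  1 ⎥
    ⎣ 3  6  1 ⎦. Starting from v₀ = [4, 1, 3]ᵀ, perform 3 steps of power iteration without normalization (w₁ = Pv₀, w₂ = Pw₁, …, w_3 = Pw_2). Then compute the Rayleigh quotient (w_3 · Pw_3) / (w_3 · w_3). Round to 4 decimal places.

10.9189

w1 = Pv₀ = (6·4 + 0·1 + 7·3; 2·4 + 7·1 + 1·3; 3·4 + 6·1 + 1·3) = (45, 18, 21)
w2 = Pw1 = (6·45 + 0·18 + 7·21; 2·45 + 7·18 + 1·21; 3·45 + 6·18 + 1·21) = (417, 237, 264)
w3 = Pw2 = (4350, 2757, 2937)
Pw3 = (46659, 30936, 32529)
w3·Pw3 = 4350·46659 + 2757·30936 + 2937·32529 = 383794875; w3·w3 = 4350·4350 + 2757·2757 + 2937·2937 = 35149518
λ ≈ 383794875/35149518 = 10.9189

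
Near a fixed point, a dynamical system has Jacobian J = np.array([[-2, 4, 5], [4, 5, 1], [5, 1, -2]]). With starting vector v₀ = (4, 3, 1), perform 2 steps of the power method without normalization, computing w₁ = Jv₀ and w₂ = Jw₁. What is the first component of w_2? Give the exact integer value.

w1 = Jv₀ = ((-2)·4 + 4·3 + 5·1; 4·4 + 5·3 + 1·1; 5·4 + 1·3 + (-2)·1) = (9, 32, 21)
w2 = Jw1 = ((-2)·9 + 4·32 + 5·21; 4·9 + 5·32 + 1·21; 5·9 + 1·32 + (-2)·21) = (215, 217, 35)
The requested component of w2 is 215.

215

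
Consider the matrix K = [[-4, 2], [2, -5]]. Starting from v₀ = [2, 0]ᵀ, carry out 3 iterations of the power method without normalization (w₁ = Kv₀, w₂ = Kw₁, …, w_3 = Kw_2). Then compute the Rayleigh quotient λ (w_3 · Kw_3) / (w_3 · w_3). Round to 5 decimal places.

w1 = Kv₀ = (-8, 4)
w2 = Kw1 = (40, -36)
w3 = Kw2 = (-232, 260)
Kw3 = (1448, -1764)
w3·Kw3 = (-232)·1448 + 260·(-1764) = -794576; w3·w3 = (-232)·(-232) + 260·260 = 121424
λ ≈ -794576/121424 = -6.54381

λ ≈ -6.54381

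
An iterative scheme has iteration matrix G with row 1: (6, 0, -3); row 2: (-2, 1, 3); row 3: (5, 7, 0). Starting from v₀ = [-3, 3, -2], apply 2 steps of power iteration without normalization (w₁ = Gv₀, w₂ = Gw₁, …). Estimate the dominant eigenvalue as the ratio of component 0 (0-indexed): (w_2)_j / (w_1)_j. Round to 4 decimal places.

λ ≈ 7.5000

w1 = Gv₀ = (6·(-3) + 0·3 + (-3)·(-2); (-2)·(-3) + 1·3 + 3·(-2); 5·(-3) + 7·3 + 0·(-2)) = (-12, 3, 6)
w2 = Gw1 = (6·(-12) + 0·3 + (-3)·6; (-2)·(-12) + 1·3 + 3·6; 5·(-12) + 7·3 + 0·6) = (-90, 45, -39)
Ratio at component: -90 / -12 = 7.5000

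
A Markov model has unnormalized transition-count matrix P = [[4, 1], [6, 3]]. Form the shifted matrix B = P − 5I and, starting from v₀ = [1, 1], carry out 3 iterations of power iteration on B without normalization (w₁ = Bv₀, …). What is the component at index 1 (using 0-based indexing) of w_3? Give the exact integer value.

40

B = P − 5I has rows (-1, 1); (6, -2)
w1 = Bv₀ = (0, 4)
w2 = Bw1 = (4, -8)
w3 = Bw2 = (-12, 40)
Requested component of w3: 40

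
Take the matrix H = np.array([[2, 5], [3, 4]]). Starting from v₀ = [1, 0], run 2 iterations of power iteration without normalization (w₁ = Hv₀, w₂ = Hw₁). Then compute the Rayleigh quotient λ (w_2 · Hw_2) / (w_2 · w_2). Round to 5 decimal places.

w1 = Hv₀ = (2·1 + 5·0; 3·1 + 4·0) = (2, 3)
w2 = Hw1 = (2·2 + 5·3; 3·2 + 4·3) = (19, 18)
Hw2 = (128, 129)
w2·Hw2 = 19·128 + 18·129 = 4754; w2·w2 = 19·19 + 18·18 = 685
λ ≈ 4754/685 = 6.94015

λ ≈ 6.94015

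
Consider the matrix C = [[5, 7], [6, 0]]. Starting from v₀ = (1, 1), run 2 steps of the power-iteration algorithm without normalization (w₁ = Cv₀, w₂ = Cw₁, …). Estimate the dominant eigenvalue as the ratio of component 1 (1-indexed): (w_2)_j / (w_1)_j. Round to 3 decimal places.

λ ≈ 8.500

w1 = Cv₀ = (5·1 + 7·1; 6·1 + 0·1) = (12, 6)
w2 = Cw1 = (5·12 + 7·6; 6·12 + 0·6) = (102, 72)
Ratio at component: 102 / 12 = 8.500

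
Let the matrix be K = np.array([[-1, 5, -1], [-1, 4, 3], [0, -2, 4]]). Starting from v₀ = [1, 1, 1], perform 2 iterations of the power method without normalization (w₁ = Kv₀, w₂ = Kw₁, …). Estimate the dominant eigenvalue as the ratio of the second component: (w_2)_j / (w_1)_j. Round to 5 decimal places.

w1 = Kv₀ = (3, 6, 2)
w2 = Kw1 = (25, 27, -4)
Ratio at component: 27 / 6 = 4.50000

λ ≈ 4.50000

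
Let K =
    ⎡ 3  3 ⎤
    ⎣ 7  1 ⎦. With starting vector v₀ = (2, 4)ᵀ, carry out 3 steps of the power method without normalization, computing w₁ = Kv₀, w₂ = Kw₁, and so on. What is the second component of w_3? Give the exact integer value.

900

w1 = Kv₀ = (3·2 + 3·4; 7·2 + 1·4) = (18, 18)
w2 = Kw1 = (3·18 + 3·18; 7·18 + 1·18) = (108, 144)
w3 = Kw2 = (756, 900)
The requested component of w3 is 900.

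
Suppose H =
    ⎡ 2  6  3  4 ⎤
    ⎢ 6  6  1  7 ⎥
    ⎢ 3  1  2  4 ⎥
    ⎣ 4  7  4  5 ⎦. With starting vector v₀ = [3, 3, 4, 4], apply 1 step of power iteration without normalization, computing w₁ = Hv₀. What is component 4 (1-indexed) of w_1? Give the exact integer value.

w1 = Hv₀ = (52, 68, 36, 69)
The requested component of w1 is 69.

69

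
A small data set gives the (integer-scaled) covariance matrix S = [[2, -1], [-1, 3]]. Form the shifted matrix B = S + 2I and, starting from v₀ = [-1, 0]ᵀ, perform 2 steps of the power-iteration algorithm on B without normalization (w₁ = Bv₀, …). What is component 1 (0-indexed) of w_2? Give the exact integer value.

9

B = S + 2I has rows (4, -1); (-1, 5)
w1 = Bv₀ = (-4, 1)
w2 = Bw1 = (-17, 9)
Requested component of w2: 9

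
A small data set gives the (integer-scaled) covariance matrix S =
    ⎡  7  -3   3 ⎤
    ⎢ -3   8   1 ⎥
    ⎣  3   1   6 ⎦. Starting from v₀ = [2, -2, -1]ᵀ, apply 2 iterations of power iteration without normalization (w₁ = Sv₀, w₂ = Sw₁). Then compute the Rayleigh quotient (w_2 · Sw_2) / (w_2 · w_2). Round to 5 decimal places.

10.62489

w1 = Sv₀ = (17, -23, -2)
w2 = Sw1 = (182, -237, 16)
Sw2 = (2033, -2426, 405)
w2·Sw2 = 182·2033 + (-237)·(-2426) + 16·405 = 951448; w2·w2 = 182·182 + (-237)·(-237) + 16·16 = 89549
λ ≈ 951448/89549 = 10.62489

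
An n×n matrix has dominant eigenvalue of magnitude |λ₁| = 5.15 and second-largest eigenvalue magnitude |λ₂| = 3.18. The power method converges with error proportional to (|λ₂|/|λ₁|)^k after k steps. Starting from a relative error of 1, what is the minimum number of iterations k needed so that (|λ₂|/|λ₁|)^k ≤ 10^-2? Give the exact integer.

10

|λ₂/λ₁| = 3.18/5.15 = 0.61748
Need k ≥ ln(10^-2) / ln(0.61748) = -4.6052 / -0.4821 ≈ 9.552
Smallest integer k satisfying the bound: 10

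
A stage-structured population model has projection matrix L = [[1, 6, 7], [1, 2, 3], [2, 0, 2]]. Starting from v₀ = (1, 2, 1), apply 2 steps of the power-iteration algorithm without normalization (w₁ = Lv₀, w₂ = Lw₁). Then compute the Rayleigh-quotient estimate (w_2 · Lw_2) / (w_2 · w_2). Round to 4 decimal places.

7.1667

w1 = Lv₀ = (20, 8, 4)
w2 = Lw1 = (96, 48, 48)
Lw2 = (720, 336, 288)
w2·Lw2 = 96·720 + 48·336 + 48·288 = 99072; w2·w2 = 96·96 + 48·48 + 48·48 = 13824
λ ≈ 99072/13824 = 7.1667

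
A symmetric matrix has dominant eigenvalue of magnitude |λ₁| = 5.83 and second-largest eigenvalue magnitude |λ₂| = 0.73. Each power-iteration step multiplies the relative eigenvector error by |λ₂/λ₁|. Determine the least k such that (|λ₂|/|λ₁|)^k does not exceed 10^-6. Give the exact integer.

7

|λ₂/λ₁| = 0.73/5.83 = 0.12521
Need k ≥ ln(10^-6) / ln(0.12521) = -13.8155 / -2.0777 ≈ 6.649
Smallest integer k satisfying the bound: 7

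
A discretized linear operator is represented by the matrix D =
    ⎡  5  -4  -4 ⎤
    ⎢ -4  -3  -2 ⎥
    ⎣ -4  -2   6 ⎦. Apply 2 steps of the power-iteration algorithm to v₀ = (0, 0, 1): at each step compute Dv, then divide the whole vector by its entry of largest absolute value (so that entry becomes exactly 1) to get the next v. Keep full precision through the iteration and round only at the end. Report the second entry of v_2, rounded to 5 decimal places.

0.17857

Dv0 = (-4.000000, -2.000000, 6.000000); divide by 6.000000 → v1 = (-0.666667, -0.333333, 1.000000)
Dv1 = (-6.000000, 1.666667, 9.333333); divide by 9.333333 → v2 = (-0.642857, 0.178571, 1.000000)
Requested entry of v2: 10/56 = 0.17857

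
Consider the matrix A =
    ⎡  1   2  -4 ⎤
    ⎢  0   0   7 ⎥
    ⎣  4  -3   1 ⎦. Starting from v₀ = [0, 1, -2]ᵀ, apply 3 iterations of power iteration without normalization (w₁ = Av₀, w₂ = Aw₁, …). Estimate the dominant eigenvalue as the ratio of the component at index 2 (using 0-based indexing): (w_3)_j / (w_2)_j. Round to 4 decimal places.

w1 = Av₀ = (10, -14, -5)
w2 = Aw1 = (2, -35, 77)
w3 = Aw2 = (-376, 539, 190)
Ratio at component: 190 / 77 = 2.4675

2.4675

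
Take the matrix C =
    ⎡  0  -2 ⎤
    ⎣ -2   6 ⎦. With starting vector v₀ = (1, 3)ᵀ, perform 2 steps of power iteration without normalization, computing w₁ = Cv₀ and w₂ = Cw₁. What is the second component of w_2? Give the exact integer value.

108

w1 = Cv₀ = (-6, 16)
w2 = Cw1 = (-32, 108)
The requested component of w2 is 108.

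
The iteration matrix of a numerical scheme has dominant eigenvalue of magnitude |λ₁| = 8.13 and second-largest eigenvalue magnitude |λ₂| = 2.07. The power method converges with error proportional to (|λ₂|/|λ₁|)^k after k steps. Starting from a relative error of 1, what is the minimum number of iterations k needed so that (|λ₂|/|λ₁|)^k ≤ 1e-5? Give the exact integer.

9

|λ₂/λ₁| = 2.07/8.13 = 0.25461
Need k ≥ ln(1e-5) / ln(0.25461) = -11.5129 / -1.3680 ≈ 8.416
Smallest integer k satisfying the bound: 9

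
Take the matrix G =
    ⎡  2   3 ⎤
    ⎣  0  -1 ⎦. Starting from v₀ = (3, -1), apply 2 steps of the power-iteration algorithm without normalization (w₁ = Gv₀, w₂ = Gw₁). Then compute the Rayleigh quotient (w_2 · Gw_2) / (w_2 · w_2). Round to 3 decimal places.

1.634

w1 = Gv₀ = (2·3 + 3·(-1); 0·3 + (-1)·(-1)) = (3, 1)
w2 = Gw1 = (2·3 + 3·1; 0·3 + (-1)·1) = (9, -1)
Gw2 = (15, 1)
w2·Gw2 = 9·15 + (-1)·1 = 134; w2·w2 = 9·9 + (-1)·(-1) = 82
λ ≈ 134/82 = 1.634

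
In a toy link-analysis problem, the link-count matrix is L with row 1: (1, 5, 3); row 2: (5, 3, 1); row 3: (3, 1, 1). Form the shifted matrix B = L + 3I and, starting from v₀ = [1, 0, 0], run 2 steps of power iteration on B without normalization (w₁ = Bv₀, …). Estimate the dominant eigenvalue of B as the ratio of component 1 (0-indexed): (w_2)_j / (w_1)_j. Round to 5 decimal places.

B = L + 3I has rows (4, 5, 3); (5, 6, 1); (3, 1, 4)
w1 = Bv₀ = (4·1 + 5·0 + 3·0; 5·1 + 6·0 + 1·0; 3·1 + 1·0 + 4·0) = (4, 5, 3)
w2 = Bw1 = (4·4 + 5·5 + 3·3; 5·4 + 6·5 + 1·3; 3·4 + 1·5 + 4·3) = (50, 53, 29)
Ratio: 53/5 = 10.60000

μ ≈ 10.60000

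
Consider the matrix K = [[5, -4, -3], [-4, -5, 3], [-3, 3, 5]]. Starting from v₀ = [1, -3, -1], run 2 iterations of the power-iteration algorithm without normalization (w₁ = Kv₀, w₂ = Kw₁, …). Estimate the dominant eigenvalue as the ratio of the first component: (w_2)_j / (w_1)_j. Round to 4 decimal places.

w1 = Kv₀ = (5·1 + (-4)·(-3) + (-3)·(-1); (-4)·1 + (-5)·(-3) + 3·(-1); (-3)·1 + 3·(-3) + 5·(-1)) = (20, 8, -17)
w2 = Kw1 = (5·20 + (-4)·8 + (-3)·(-17); (-4)·20 + (-5)·8 + 3·(-17); (-3)·20 + 3·8 + 5·(-17)) = (119, -171, -121)
Ratio at component: 119 / 20 = 5.9500

λ ≈ 5.9500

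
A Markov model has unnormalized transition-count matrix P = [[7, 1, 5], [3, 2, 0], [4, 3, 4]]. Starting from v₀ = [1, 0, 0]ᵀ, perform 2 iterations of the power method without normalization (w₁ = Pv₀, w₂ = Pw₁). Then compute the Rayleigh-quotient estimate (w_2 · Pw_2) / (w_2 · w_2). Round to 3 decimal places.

10.937

w1 = Pv₀ = (7·1 + 1·0 + 5·0; 3·1 + 2·0 + 0·0; 4·1 + 3·0 + 4·0) = (7, 3, 4)
w2 = Pw1 = (7·7 + 1·3 + 5·4; 3·7 + 2·3 + 0·4; 4·7 + 3·3 + 4·4) = (72, 27, 53)
Pw2 = (796, 270, 581)
w2·Pw2 = 72·796 + 27·270 + 53·581 = 95395; w2·w2 = 72·72 + 27·27 + 53·53 = 8722
λ ≈ 95395/8722 = 10.937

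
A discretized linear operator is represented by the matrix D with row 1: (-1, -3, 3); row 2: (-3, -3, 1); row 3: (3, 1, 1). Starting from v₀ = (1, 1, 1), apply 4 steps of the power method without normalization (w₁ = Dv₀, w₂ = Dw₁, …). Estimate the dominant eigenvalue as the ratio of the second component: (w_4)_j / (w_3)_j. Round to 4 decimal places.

w1 = Dv₀ = ((-1)·1 + (-3)·1 + 3·1; (-3)·1 + (-3)·1 + 1·1; 3·1 + 1·1 + 1·1) = (-1, -5, 5)
w2 = Dw1 = ((-1)·(-1) + (-3)·(-5) + 3·5; (-3)·(-1) + (-3)·(-5) + 1·5; 3·(-1) + 1·(-5) + 1·5) = (31, 23, -3)
w3 = Dw2 = (-109, -165, 113)
w4 = Dw3 = (943, 935, -379)
Ratio at component: 935 / -165 = -5.6667

-5.6667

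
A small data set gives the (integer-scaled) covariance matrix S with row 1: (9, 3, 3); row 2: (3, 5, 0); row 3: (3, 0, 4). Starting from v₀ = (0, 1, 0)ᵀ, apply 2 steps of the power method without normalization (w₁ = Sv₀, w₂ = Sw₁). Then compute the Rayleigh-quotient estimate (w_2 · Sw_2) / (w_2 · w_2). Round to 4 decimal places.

λ ≈ 10.9350

w1 = Sv₀ = (9·0 + 3·1 + 3·0; 3·0 + 5·1 + 0·0; 3·0 + 0·1 + 4·0) = (3, 5, 0)
w2 = Sw1 = (9·3 + 3·5 + 3·0; 3·3 + 5·5 + 0·0; 3·3 + 0·5 + 4·0) = (42, 34, 9)
Sw2 = (507, 296, 162)
w2·Sw2 = 42·507 + 34·296 + 9·162 = 32816; w2·w2 = 42·42 + 34·34 + 9·9 = 3001
λ ≈ 32816/3001 = 10.9350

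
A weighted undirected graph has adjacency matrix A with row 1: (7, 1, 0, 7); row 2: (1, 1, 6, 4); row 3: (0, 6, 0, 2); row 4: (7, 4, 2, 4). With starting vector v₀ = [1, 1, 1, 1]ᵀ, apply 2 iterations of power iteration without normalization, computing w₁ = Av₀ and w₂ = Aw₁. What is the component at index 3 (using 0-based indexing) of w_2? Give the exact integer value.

w1 = Av₀ = (15, 12, 8, 17)
w2 = Aw1 = (236, 143, 106, 237)
The requested component of w2 is 237.

237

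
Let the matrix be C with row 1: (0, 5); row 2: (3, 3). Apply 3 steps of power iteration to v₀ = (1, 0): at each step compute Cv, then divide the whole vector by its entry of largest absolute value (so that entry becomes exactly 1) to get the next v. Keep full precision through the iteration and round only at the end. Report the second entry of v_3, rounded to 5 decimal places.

Cv0 = (0.000000, 3.000000); divide by 3.000000 → v1 = (0.000000, 1.000000)
Cv1 = (5.000000, 3.000000); divide by 5.000000 → v2 = (1.000000, 0.600000)
Cv2 = (3.000000, 4.800000); divide by 4.800000 → v3 = (0.625000, 1.000000)
Requested entry of v3: 72/72 = 1.00000

1.00000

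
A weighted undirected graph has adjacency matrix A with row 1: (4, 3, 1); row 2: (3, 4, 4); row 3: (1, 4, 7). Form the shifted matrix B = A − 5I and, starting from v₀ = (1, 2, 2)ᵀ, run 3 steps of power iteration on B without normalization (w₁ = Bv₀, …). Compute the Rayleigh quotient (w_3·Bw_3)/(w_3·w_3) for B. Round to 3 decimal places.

B = A − 5I has rows (-1, 3, 1); (3, -1, 4); (1, 4, 2)
w1 = Bv₀ = ((-1)·1 + 3·2 + 1·2; 3·1 + (-1)·2 + 4·2; 1·1 + 4·2 + 2·2) = (7, 9, 13)
w2 = Bw1 = ((-1)·7 + 3·9 + 1·13; 3·7 + (-1)·9 + 4·13; 1·7 + 4·9 + 2·13) = (33, 64, 69)
w3 = Bw2 = (228, 311, 427)
Bw3 = (1132, 2081, 2326)
w3·Bw3 = 1898489; w3·w3 = 331034; μ ≈ 1898489/331034 = 5.735

μ ≈ 5.735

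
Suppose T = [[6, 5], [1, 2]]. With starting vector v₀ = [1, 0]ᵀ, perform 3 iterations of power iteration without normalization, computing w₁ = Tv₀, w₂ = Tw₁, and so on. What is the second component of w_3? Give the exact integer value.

57

w1 = Tv₀ = (6, 1)
w2 = Tw1 = (41, 8)
w3 = Tw2 = (286, 57)
The requested component of w3 is 57.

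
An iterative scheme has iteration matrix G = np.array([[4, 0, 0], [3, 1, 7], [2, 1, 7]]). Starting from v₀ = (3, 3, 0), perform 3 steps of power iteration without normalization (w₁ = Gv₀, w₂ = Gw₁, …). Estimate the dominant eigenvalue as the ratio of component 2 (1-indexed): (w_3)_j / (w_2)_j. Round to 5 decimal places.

λ ≈ 8.54054

w1 = Gv₀ = (4·3 + 0·3 + 0·0; 3·3 + 1·3 + 7·0; 2·3 + 1·3 + 7·0) = (12, 12, 9)
w2 = Gw1 = (4·12 + 0·12 + 0·9; 3·12 + 1·12 + 7·9; 2·12 + 1·12 + 7·9) = (48, 111, 99)
w3 = Gw2 = (192, 948, 900)
Ratio at component: 948 / 111 = 8.54054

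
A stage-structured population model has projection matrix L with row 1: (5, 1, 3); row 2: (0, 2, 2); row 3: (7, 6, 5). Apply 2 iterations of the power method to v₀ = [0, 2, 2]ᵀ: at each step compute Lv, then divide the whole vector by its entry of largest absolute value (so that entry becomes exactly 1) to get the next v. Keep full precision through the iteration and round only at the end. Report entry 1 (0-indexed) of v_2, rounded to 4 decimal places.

Lv0 = (8.00000, 8.00000, 22.00000); divide by 22.00000 → v1 = (0.36364, 0.36364, 1.00000)
Lv1 = (5.18182, 2.72727, 9.72727); divide by 9.72727 → v2 = (0.53271, 0.28037, 1.00000)
Requested entry of v2: 60/214 = 0.2804

0.2804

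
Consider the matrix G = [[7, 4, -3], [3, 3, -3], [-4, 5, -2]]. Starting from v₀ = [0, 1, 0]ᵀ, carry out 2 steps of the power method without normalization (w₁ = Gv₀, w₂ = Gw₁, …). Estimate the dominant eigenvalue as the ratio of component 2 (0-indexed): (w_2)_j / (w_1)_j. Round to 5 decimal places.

-2.20000

w1 = Gv₀ = (4, 3, 5)
w2 = Gw1 = (25, 6, -11)
Ratio at component: -11 / 5 = -2.20000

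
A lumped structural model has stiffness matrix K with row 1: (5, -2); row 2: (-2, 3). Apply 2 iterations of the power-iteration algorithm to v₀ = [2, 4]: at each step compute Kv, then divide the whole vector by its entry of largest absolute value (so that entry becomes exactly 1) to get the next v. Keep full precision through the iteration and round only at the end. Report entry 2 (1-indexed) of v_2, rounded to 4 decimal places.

Kv0 = (2.00000, 8.00000); divide by 8.00000 → v1 = (0.25000, 1.00000)
Kv1 = (-0.75000, 2.50000); divide by 2.50000 → v2 = (-0.30000, 1.00000)
Requested entry of v2: 20/20 = 1.0000

1.0000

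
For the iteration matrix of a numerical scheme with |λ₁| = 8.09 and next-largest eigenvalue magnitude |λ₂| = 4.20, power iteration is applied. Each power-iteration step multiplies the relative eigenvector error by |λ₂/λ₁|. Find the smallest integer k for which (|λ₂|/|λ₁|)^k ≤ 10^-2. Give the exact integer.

8

|λ₂/λ₁| = 4.20/8.09 = 0.51916
Need k ≥ ln(10^-2) / ln(0.51916) = -4.6052 / -0.6555 ≈ 7.025
Smallest integer k satisfying the bound: 8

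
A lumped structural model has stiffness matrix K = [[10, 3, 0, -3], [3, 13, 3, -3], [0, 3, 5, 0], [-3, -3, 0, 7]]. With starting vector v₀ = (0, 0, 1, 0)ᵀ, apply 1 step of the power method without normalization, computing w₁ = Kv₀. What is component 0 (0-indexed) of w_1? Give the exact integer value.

0

w1 = Kv₀ = (10·0 + 3·0 + 0·1 + (-3)·0; 3·0 + 13·0 + 3·1 + (-3)·0; 0·0 + 3·0 + 5·1 + 0·0; (-3)·0 + (-3)·0 + 0·1 + 7·0) = (0, 3, 5, 0)
The requested component of w1 is 0.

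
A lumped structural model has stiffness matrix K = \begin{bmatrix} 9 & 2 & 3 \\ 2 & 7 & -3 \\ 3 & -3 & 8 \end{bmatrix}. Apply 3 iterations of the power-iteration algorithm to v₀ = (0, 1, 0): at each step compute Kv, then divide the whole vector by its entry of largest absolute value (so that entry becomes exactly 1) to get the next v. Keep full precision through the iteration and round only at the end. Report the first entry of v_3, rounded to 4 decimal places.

0.3585

Kv0 = (2.00000, 7.00000, -3.00000); divide by 7.00000 → v1 = (0.28571, 1.00000, -0.42857)
Kv1 = (3.28571, 8.85714, -5.57143); divide by 8.85714 → v2 = (0.37097, 1.00000, -0.62903)
Kv2 = (3.45161, 9.62903, -6.91935); divide by 9.62903 → v3 = (0.35846, 1.00000, -0.71859)
Requested entry of v3: 214/597 = 0.3585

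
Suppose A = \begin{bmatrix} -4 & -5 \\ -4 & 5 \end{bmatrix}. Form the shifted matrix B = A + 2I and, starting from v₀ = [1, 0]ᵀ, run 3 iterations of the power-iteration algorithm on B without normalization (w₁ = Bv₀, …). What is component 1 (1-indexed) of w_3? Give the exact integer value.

B = A + 2I has rows (-2, -5); (-4, 7)
w1 = Bv₀ = (-2, -4)
w2 = Bw1 = (24, -20)
w3 = Bw2 = (52, -236)
Requested component of w3: 52

52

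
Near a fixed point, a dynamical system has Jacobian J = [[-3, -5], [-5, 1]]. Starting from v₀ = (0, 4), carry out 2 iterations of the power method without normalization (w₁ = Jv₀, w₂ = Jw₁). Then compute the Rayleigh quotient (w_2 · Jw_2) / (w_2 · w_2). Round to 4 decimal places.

w1 = Jv₀ = (-20, 4)
w2 = Jw1 = (40, 104)
Jw2 = (-640, -96)
w2·Jw2 = 40·(-640) + 104·(-96) = -35584; w2·w2 = 40·40 + 104·104 = 12416
λ ≈ -35584/12416 = -2.8660

-2.8660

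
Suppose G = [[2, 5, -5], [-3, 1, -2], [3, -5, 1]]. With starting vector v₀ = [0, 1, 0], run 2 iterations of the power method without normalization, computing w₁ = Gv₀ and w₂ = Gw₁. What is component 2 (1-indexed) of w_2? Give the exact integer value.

w1 = Gv₀ = (5, 1, -5)
w2 = Gw1 = (40, -4, 5)
The requested component of w2 is -4.

-4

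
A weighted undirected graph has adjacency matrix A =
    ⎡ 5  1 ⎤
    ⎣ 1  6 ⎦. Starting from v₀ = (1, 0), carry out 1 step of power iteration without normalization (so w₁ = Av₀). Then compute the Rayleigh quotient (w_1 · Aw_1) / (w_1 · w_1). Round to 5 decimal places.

λ ≈ 5.42308

w1 = Av₀ = (5, 1)
Aw1 = (26, 11)
w1·Aw1 = 5·26 + 1·11 = 141; w1·w1 = 5·5 + 1·1 = 26
λ ≈ 141/26 = 5.42308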